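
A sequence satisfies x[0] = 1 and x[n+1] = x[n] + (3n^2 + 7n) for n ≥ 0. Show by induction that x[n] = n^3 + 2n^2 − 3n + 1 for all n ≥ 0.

Base case: x[0] = 1, and 0^3 + 2·0^2 − 3·0 + 1 = 1.
Assume x[m] = m^3 + 2m^2 − 3m + 1.
Then x[m+1] = x[m] + (3m^2 + 7m) = (m^3 + 2m^2 − 3m + 1) + (3m^2 + 7m) = m^3 + 5m^2 + 4m + 1,
and (m+1)^3 + 2·(m+1)^2 − 3·(m+1) + 1 = m^3 + 5m^2 + 4m + 1.
By induction, x[n] = n^3 + 2n^2 − 3n + 1 for all n ≥ 0.

x[n] = n^3 + 2n^2 − 3n + 1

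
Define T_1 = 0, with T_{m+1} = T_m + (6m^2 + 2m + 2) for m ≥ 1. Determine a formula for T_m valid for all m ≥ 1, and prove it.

Claim: T_m = 2m^3 − 2m^2 + 2m − 2.

Base case: T_1 = 0, and 2·1^3 − 2·1^2 + 2·1 − 2 = 0.
Assume T_k = 2k^3 − 2k^2 + 2k − 2.
Then T_{k+1} = T_k + (6k^2 + 2k + 2) = (2k^3 − 2k^2 + 2k − 2) + (6k^2 + 2k + 2) = 2k^3 + 4k^2 + 4k,
and 2·(k+1)^3 − 2·(k+1)^2 + 2·(k+1) − 2 = 2k^3 + 4k^2 + 4k.
This completes the inductive step, so T_m = 2m^3 − 2m^2 + 2m − 2 for all m ≥ 1.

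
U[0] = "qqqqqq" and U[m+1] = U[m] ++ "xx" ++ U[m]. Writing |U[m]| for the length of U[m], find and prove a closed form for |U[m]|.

Claim: |U[m]| = 2^{m+3} − 2.

Base case: |U[0]| = 6, and 2^{0+3} − 2 = 6.
Assume |U[r]| = 2^{r+3} − 2.
Then |U[r+1]| = |U[r]| + 2 + |U[r]| = 2|U[r]| + 2 = 2(2^{r+3} − 2) + 2 = 2^{r+1+3} − 4 + 2 = 2^{r+1+3} − 2.
So the formula holds for r+1, and by induction |U[m]| = 2^{m+3} − 2 for all m ≥ 0.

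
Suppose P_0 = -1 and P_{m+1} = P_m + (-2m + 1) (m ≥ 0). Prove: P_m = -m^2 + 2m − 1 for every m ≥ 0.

Base case: P_0 = -1, and -0^2 + 2·0 − 1 = -1.
Assume P_r = -r^2 + 2r − 1.
Then P_{r+1} = P_r + (-2r + 1) = (-r^2 + 2r − 1) + (-2r + 1) = -r^2,
and -(r+1)^2 + 2·(r+1) − 1 = -r^2.
This completes the inductive step, so P_m = -m^2 + 2m − 1 for all m ≥ 0.

P_m = -m^2 + 2m − 1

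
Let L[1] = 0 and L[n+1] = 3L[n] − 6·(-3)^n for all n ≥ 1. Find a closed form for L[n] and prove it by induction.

Claim: L[n] = 3^n + (-3)^n.

Base case: L[1] = 0, and 3^1 + (-3)^1 = 3 − 3 = 0.
Assume L[k] = 3^k + (-3)^k for some k ≥ 1.
Then L[k+1] = 3L[k] − 6·(-3)^k = 3·(3^k + (-3)^k) − 6·(-3)^k = 3^{k+1} + 3·(-3)^k − 6·(-3)^k = 3^{k+1} − 3·(-3)^k = 3^{k+1} + (-3)^{k+1}.
So the formula holds for k+1, and by induction L[n] = 3^n + (-3)^n for all n ≥ 1.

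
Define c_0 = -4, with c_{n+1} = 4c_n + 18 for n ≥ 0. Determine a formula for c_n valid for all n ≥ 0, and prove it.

Claim: c_n = 2·4^n − 6.

Base case: c_0 = -4, and 2·4^0 − 6 = 2 − 6 = -4.
Assume c_k = 2·4^k − 6 for some k ≥ 0.
Then c_{k+1} = 4c_k + 18 = 4·(2·4^k − 6) + 18 = 8·4^k − 24 + 18 = 2·4^{k+1} − 6.
This completes the inductive step, so c_n = 2·4^n − 6 for all n ≥ 0.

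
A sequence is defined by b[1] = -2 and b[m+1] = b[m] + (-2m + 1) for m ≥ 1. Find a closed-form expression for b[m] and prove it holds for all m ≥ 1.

Claim: b[m] = -m^2 + 2m − 3.

Base case: b[1] = -2, and -1^2 + 2·1 − 3 = -2.
Assume b[k] = -k^2 + 2k − 3.
Then b[k+1] = b[k] + (-2k + 1) = (-k^2 + 2k − 3) + (-2k + 1) = -k^2 − 2,
and -(k+1)^2 + 2·(k+1) − 3 = -k^2 − 2.
Hence b[m] = -m^2 + 2m − 3 for every m ≥ 1, by induction.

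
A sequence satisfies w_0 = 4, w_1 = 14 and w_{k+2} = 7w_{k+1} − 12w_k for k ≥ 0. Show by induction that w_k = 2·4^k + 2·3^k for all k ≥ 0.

Base cases: w_0 = 4 and 2·4^0 + 2·3^0 = 4; w_1 = 14 and 2·4^1 + 2·3^1 = 14.
Assume w_i = 2·4^i + 2·3^i for all 0 ≤ i ≤ j, where j ≥ 1.
Then w_{j+1} = 7w_j − 12w_{j−1} = 7·(2·4^j + 2·3^j) − 12·(2·4^{j−1} + 2·3^{j−1}) = 2·(7·4 − 12)4^{j−1} + 2·(7·3 − 12)3^{j−1} = 32·4^{j−1} + 18·3^{j−1} = 2·4^{j+1} + 2·3^{j+1}.
So the formula holds for j+1, and by strong induction w_k = 2·4^k + 2·3^k for all k ≥ 0.

w_k = 2·4^k + 2·3^k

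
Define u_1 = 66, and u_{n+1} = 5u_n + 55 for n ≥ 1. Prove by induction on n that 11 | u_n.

Base case: u_1 = 66 = 11·6, so 11 | u_1.
Assume 11 | u_m, so u_m = 11t for some integer t.
Then u_{m+1} = 5u_m + 55 = 5·(11t) + 55 = 11(5t + 5), so 11 | u_{m+1}.
By induction, 11 | u_n for all n ≥ 1.

11 | u_n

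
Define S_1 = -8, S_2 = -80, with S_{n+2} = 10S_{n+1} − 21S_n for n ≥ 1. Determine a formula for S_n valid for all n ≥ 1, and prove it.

Claim: S_n = 2·3^n − 2·7^n.

Base cases: S_1 = -8 and 2·3^1 − 2·7^1 = -8; S_2 = -80 and 2·3^2 − 2·7^2 = -80.
Assume S_j = 2·3^j − 2·7^j for all 1 ≤ j ≤ k, where k ≥ 2.
Then S_{k+1} = 10S_k − 21S_{k−1} = 10·(2·3^k − 2·7^k) − 21·(2·3^{k−1} − 2·7^{k−1}) = 2·(10·3 − 21)3^{k−1} − 2·(10·7 − 21)7^{k−1} = 18·3^{k−1} − 98·7^{k−1} = 2·3^{k+1} − 2·7^{k+1}.
So the formula holds for k+1, and by strong induction S_n = 2·3^n − 2·7^n for all n ≥ 1.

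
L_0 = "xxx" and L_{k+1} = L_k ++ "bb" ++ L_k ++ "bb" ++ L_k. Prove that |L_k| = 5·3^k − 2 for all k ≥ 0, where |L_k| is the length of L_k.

Base case: |L_0| = 3, and 5·3^0 − 2 = 3.
Assume |L_m| = 5·3^m − 2.
Then |L_{m+1}| = 3|L_m| + 4 = 3(5·3^m − 2) + 4 = 5·3^{m+1} − 6 + 4 = 5·3^{m+1} − 2.
By induction, |L_k| = 5·3^k − 2 for all k ≥ 0.

|L_k| = 5·3^k − 2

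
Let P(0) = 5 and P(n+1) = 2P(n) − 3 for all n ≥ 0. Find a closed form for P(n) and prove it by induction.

Claim: P(n) = 2^{n+1} + 3.

Base case: P(0) = 5, and 2^{0+1} + 3 = 2 + 3 = 5.
Assume P(m) = 2^{m+1} + 3 for some m ≥ 0.
Then P(m+1) = 2P(m) − 3 = 2·(2^{m+1} + 3) − 3 = 2^{m+2} + 6 − 3 = 2^{m+2} + 3.
So the formula holds for m+1, and by induction P(n) = 2^{n+1} + 3 for all n ≥ 0.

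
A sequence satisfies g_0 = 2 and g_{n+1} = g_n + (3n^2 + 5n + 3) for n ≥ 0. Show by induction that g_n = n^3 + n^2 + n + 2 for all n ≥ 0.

Base case: g_0 = 2, and 0^3 + 0^2 + 0 + 2 = 2.
Assume g_k = k^3 + k^2 + k + 2.
Then g_{k+1} = g_k + (3k^2 + 5k + 3) = (k^3 + k^2 + k + 2) + (3k^2 + 5k + 3) = k^3 + 4k^2 + 6k + 5,
and (k+1)^3 + (k+1)^2 + (k+1) + 2 = k^3 + 4k^2 + 6k + 5.
By induction, g_n = n^3 + n^2 + n + 2 for all n ≥ 0.

g_n = n^3 + n^2 + n + 2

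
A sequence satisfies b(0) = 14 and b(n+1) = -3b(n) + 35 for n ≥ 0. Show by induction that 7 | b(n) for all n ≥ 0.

Base case: b(0) = 14 = 7·2, so 7 | b(0).
Assume 7 | b(k), so b(k) = 7t for some integer t.
Then b(k+1) = -3b(k) + 35 = -3·(7t) + 35 = 7(-3t + 5), so 7 | b(k+1).
By induction, 7 | b(n) for all n ≥ 0.

7 | b(n)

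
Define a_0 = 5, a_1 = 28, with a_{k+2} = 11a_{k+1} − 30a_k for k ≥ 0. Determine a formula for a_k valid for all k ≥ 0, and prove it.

Claim: a_k = 3·6^k + 2·5^k.

Base cases: a_0 = 5 and 3·6^0 + 2·5^0 = 5; a_1 = 28 and 3·6^1 + 2·5^1 = 28.
Assume a_j = 3·6^j + 2·5^j for all 0 ≤ j ≤ m, where m ≥ 1.
Then a_{m+1} = 11a_m − 30a_{m−1} = 11·(3·6^m + 2·5^m) − 30·(3·6^{m−1} + 2·5^{m−1}) = 3·(11·6 − 30)6^{m−1} + 2·(11·5 − 30)5^{m−1} = 108·6^{m−1} + 50·5^{m−1} = 3·6^{m+1} + 2·5^{m+1}.
So the formula holds for m+1, and by strong induction a_k = 3·6^k + 2·5^k for all k ≥ 0.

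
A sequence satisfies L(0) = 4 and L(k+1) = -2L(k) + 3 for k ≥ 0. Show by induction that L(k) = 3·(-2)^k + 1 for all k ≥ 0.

Base case: L(0) = 4, and 3·(-2)^0 + 1 = 3 + 1 = 4.
Assume L(j) = 3·(-2)^j + 1 for some j ≥ 0.
Then L(j+1) = -2L(j) + 3 = -2·(3·(-2)^j + 1) + 3 = -6·(-2)^j − 2 + 3 = 3·(-2)^{j+1} + 1.
By induction, L(k) = 3·(-2)^k + 1 for all k ≥ 0.

L(k) = 3·(-2)^k + 1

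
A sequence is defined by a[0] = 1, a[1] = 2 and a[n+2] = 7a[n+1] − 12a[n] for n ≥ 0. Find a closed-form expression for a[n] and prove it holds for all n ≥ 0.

Claim: a[n] = 2·3^n − 4^n.

Base cases: a[0] = 1 and 2·3^0 − 4^0 = 1; a[1] = 2 and 2·3^1 − 4^1 = 2.
Assume a[i] = 2·3^i − 4^i for all 0 ≤ i ≤ j, where j ≥ 1.
Then a[j+1] = 7a[j] − 12a[j−1] = 7·(2·3^j − 4^j) − 12·(2·3^{j−1} − 4^{j−1}) = 2·(7·3 − 12)3^{j−1} − (7·4 − 12)4^{j−1} = 18·3^{j−1} − 16·4^{j−1} = 2·3^{j+1} − 4^{j+1}.
This completes the inductive step, so a[n] = 2·3^n − 4^n for all n ≥ 0.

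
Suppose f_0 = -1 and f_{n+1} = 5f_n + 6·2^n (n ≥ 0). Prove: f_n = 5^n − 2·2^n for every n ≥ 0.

Base case: f_0 = -1, and 5^0 − 2·2^0 = 1 − 2 = -1.
Assume f_r = 5^r − 2·2^r for some r ≥ 0.
Then f_{r+1} = 5f_r + 6·2^r = 5·(5^r − 2·2^r) + 6·2^r = 5^{r+1} − 10·2^r + 6·2^r = 5^{r+1} − 4·2^r = 5^{r+1} − 2·2^{r+1}.
Hence f_n = 5^n − 2·2^n for every n ≥ 0, by induction.

f_n = 5^n − 2·2^n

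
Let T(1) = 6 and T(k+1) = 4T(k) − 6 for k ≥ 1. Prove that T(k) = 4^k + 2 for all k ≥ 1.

Base case: T(1) = 6, and 4^1 + 2 = 4 + 2 = 6.
Assume T(r) = 4^r + 2 for some r ≥ 1.
Then T(r+1) = 4T(r) − 6 = 4·(4^r + 2) − 6 = 4^{r+1} + 8 − 6 = 4^{r+1} + 2.
Hence T(k) = 4^k + 2 for every k ≥ 1, by induction.

T(k) = 4^k + 2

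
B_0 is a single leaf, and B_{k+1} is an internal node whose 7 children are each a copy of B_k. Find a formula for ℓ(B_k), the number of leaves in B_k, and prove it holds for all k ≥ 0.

Claim: ℓ(B_k) = 7^k.

Base case: ℓ(B_0) = 1, and 7^0 = 1.
Assume ℓ(B_r) = 7^r.
Then ℓ(B_{r+1}) = 7·ℓ(B_r) = 7·7^r = 7^{r+1}.
This completes the inductive step, so ℓ(B_k) = 7^k for all k ≥ 0.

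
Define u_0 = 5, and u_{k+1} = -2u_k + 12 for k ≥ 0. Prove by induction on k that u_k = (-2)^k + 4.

Base case: u_0 = 5, and (-2)^0 + 4 = 1 + 4 = 5.
Assume u_m = (-2)^m + 4 for some m ≥ 0.
Then u_{m+1} = -2u_m + 12 = -2·((-2)^m + 4) + 12 = -2·(-2)^m − 8 + 12 = (-2)^{m+1} + 4.
By induction, u_k = (-2)^k + 4 for all k ≥ 0.

u_k = (-2)^k + 4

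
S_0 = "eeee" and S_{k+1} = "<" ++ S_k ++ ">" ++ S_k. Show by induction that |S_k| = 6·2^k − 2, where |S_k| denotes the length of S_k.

Base case: |S_0| = 4, and 6·2^0 − 2 = 4.
Assume |S_j| = 6·2^j − 2.
Then |S_{j+1}| = 1 + |S_j| + 1 + |S_j| = 2|S_j| + 2 = 2(6·2^j − 2) + 2 = 6·2^{j+1} − 4 + 2 = 6·2^{j+1} − 2.
This completes the inductive step, so |S_k| = 6·2^k − 2 for all k ≥ 0.

|S_k| = 6·2^k − 2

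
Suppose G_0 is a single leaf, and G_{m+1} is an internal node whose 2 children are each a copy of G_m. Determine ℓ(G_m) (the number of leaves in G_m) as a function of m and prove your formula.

Claim: ℓ(G_m) = 2^m.

Base case: ℓ(G_0) = 1, and 2^0 = 1.
Assume ℓ(G_r) = 2^r.
Then ℓ(G_{r+1}) = 2·ℓ(G_r) = 2·2^r = 2^{r+1}.
So the formula holds for r+1, and by induction ℓ(G_m) = 2^m for all m ≥ 0.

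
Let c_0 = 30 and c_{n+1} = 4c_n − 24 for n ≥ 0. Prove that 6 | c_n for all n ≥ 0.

Base case: c_0 = 30 = 6·5, so 6 | c_0.
Assume 6 | c_j, so c_j = 6t for some integer t.
Then c_{j+1} = 4c_j − 24 = 4·(6t) − 24 = 6(4t − 4), so 6 | c_{j+1}.
This completes the inductive step, so 6 | c_n for all n ≥ 0.

6 | c_n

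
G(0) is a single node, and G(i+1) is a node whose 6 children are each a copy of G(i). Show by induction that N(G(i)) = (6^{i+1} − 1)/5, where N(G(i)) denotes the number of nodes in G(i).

Base case: N(G(0)) = 1, and (6^{0+1} − 1)/5 = 1.
Assume N(G(m)) = (6^{m+1} − 1)/5.
Then N(G(m+1)) = 1 + 6N(G(m)) = 1 + 6·(6^{m+1} − 1)/5 = 1 + (6^{m+2} − 6)/5 = (5 + 6^{m+2} − 6)/5 = (6^{m+2} − 1)/5.
Hence N(G(i)) = (6^{i+1} − 1)/5 for every i ≥ 0, by induction.

N(G(i)) = (6^{i+1} − 1)/5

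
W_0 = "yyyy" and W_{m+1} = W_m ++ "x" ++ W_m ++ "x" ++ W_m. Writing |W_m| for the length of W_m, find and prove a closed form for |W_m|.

Claim: |W_m| = 5·3^m − 1.

Base case: |W_0| = 4, and 5·3^0 − 1 = 4.
Assume |W_j| = 5·3^j − 1.
Then |W_{j+1}| = 3|W_j| + 2 = 3(5·3^j − 1) + 2 = 5·3^{j+1} − 3 + 2 = 5·3^{j+1} − 1.
This completes the inductive step, so |W_m| = 5·3^m − 1 for all m ≥ 0.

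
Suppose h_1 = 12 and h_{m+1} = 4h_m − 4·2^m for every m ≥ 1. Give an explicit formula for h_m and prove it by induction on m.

Claim: h_m = 2·4^m + 2·2^m.

Base case: h_1 = 12, and 2·4^1 + 2·2^1 = 8 + 4 = 12.
Assume h_k = 2·4^k + 2·2^k for some k ≥ 1.
Then h_{k+1} = 4h_k − 4·2^k = 4·(2·4^k + 2·2^k) − 4·2^k = 2·4^{k+1} + 8·2^k − 4·2^k = 2·4^{k+1} + 4·2^k = 2·4^{k+1} + 2·2^{k+1}.
By induction, h_m = 2·4^m + 2·2^m for all m ≥ 1.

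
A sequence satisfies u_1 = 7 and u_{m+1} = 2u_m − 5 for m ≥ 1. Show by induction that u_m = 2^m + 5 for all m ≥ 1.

Base case: u_1 = 7, and 2^1 + 5 = 2 + 5 = 7.
Assume u_k = 2^k + 5 for some k ≥ 1.
Then u_{k+1} = 2u_k − 5 = 2·(2^k + 5) − 5 = 2^{k+1} + 10 − 5 = 2^{k+1} + 5.
So the formula holds for k+1, and by induction u_m = 2^m + 5 for all m ≥ 1.

u_m = 2^m + 5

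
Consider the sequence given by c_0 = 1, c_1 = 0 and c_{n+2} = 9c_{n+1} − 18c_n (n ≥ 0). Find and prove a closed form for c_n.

Claim: c_n = -6^n + 2·3^n.

Base cases: c_0 = 1 and -6^0 + 2·3^0 = 1; c_1 = 0 and -6^1 + 2·3^1 = 0.
Assume c_j = -6^j + 2·3^j for all 0 ≤ j ≤ k, where k ≥ 1.
Then c_{k+1} = 9c_k − 18c_{k−1} = 9·(-6^k + 2·3^k) − 18·(-6^{k−1} + 2·3^{k−1}) = -(9·6 − 18)6^{k−1} + 2·(9·3 − 18)3^{k−1} = -36·6^{k−1} + 18·3^{k−1} = -6^{k+1} + 2·3^{k+1}.
So the formula holds for k+1, and by strong induction c_n = -6^n + 2·3^n for all n ≥ 0.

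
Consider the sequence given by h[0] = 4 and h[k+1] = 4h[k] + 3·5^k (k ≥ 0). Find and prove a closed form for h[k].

Claim: h[k] = 4^k + 3·5^k.

Base case: h[0] = 4, and 4^0 + 3·5^0 = 1 + 3 = 4.
Assume h[r] = 4^r + 3·5^r for some r ≥ 0.
Then h[r+1] = 4h[r] + 3·5^r = 4·(4^r + 3·5^r) + 3·5^r = 4^{r+1} + 12·5^r + 3·5^r = 4^{r+1} + 15·5^r = 4^{r+1} + 3·5^{r+1}.
So the formula holds for r+1, and by induction h[k] = 4^k + 3·5^k for all k ≥ 0.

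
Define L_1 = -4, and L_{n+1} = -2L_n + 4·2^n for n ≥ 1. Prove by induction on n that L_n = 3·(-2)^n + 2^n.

Base case: L_1 = -4, and 3·(-2)^1 + 2^1 = -6 + 2 = -4.
Assume L_k = 3·(-2)^k + 2^k for some k ≥ 1.
Then L_{k+1} = -2L_k + 4·2^k = -2·(3·(-2)^k + 2^k) + 4·2^k = 3·(-2)^{k+1} − 2·2^k + 4·2^k = 3·(-2)^{k+1} + 2·2^k = 3·(-2)^{k+1} + 2^{k+1}.
So the formula holds for k+1, and by induction L_n = 3·(-2)^n + 2^n for all n ≥ 1.

L_n = 3·(-2)^n + 2^n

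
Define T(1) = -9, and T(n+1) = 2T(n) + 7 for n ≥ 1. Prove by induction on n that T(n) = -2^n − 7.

Base case: T(1) = -9, and -2^1 − 7 = -2 − 7 = -9.
Assume T(m) = -2^m − 7 for some m ≥ 1.
Then T(m+1) = 2T(m) + 7 = 2·(-2^m − 7) + 7 = -2^{m+1} − 14 + 7 = -2^{m+1} − 7.
Hence T(n) = -2^n − 7 for every n ≥ 1, by induction.

T(n) = -2^n − 7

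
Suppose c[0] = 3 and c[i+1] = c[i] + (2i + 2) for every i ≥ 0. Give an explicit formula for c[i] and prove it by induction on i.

Claim: c[i] = i^2 + i + 3.

Base case: c[0] = 3, and 0^2 + 0 + 3 = 3.
Assume c[r] = r^2 + r + 3.
Then c[r+1] = c[r] + (2r + 2) = (r^2 + r + 3) + (2r + 2) = r^2 + 3r + 5,
and (r+1)^2 + (r+1) + 3 = r^2 + 3r + 5.
This completes the inductive step, so c[i] = i^2 + i + 3 for all i ≥ 0.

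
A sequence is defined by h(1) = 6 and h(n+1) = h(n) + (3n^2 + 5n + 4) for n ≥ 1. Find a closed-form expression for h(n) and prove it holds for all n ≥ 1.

Claim: h(n) = n^3 + n^2 + 2n + 2.

Base case: h(1) = 6, and 1^3 + 1^2 + 2·1 + 2 = 6.
Assume h(j) = j^3 + j^2 + 2j + 2.
Then h(j+1) = h(j) + (3j^2 + 5j + 4) = (j^3 + j^2 + 2j + 2) + (3j^2 + 5j + 4) = j^3 + 4j^2 + 7j + 6,
and (j+1)^3 + (j+1)^2 + 2·(j+1) + 2 = j^3 + 4j^2 + 7j + 6.
By induction, h(n) = n^3 + n^2 + 2n + 2 for all n ≥ 1.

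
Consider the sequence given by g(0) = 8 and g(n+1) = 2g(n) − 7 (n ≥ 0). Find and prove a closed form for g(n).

Claim: g(n) = 2^n + 7.

Base case: g(0) = 8, and 2^0 + 7 = 1 + 7 = 8.
Assume g(k) = 2^k + 7 for some k ≥ 0.
Then g(k+1) = 2g(k) − 7 = 2·(2^k + 7) − 7 = 2^{k+1} + 14 − 7 = 2^{k+1} + 7.
This completes the inductive step, so g(n) = 2^n + 7 for all n ≥ 0.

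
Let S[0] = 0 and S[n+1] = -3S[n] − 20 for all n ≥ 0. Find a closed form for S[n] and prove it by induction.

Claim: S[n] = 5·(-3)^n − 5.

Base case: S[0] = 0, and 5·(-3)^0 − 5 = 5 − 5 = 0.
Assume S[j] = 5·(-3)^j − 5 for some j ≥ 0.
Then S[j+1] = -3S[j] − 20 = -3·(5·(-3)^j − 5) − 20 = -15·(-3)^j + 15 − 20 = 5·(-3)^{j+1} − 5.
Hence S[n] = 5·(-3)^n − 5 for every n ≥ 0, by induction.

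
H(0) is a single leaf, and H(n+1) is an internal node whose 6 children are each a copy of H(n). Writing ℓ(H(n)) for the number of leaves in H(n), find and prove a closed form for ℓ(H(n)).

Claim: ℓ(H(n)) = 6^n.

Base case: ℓ(H(0)) = 1, and 6^0 = 1.
Assume ℓ(H(k)) = 6^k.
Then ℓ(H(k+1)) = 6·ℓ(H(k)) = 6·6^k = 6^{k+1}.
So the formula holds for k+1, and by induction ℓ(H(n)) = 6^n for all n ≥ 0.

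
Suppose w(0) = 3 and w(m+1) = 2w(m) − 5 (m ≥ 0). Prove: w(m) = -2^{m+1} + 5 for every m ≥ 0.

Base case: w(0) = 3, and -2^{0+1} + 5 = -2 + 5 = 3.
Assume w(k) = -2^{k+1} + 5 for some k ≥ 0.
Then w(k+1) = 2w(k) − 5 = 2·(-2^{k+1} + 5) − 5 = -2^{k+2} + 10 − 5 = -2^{k+2} + 5.
So the formula holds for k+1, and by induction w(m) = -2^{m+1} + 5 for all m ≥ 0.

w(m) = -2^{m+1} + 5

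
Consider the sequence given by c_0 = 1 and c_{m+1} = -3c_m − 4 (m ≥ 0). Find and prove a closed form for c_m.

Claim: c_m = 2·(-3)^m − 1.

Base case: c_0 = 1, and 2·(-3)^0 − 1 = 2 − 1 = 1.
Assume c_r = 2·(-3)^r − 1 for some r ≥ 0.
Then c_{r+1} = -3c_r − 4 = -3·(2·(-3)^r − 1) − 4 = -6·(-3)^r + 3 − 4 = 2·(-3)^{r+1} − 1.
By induction, c_m = 2·(-3)^m − 1 for all m ≥ 0.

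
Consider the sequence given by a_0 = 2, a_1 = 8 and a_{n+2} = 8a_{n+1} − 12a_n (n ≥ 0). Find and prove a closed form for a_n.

Claim: a_n = 2^n + 6^n.

Base cases: a_0 = 2 and 2^0 + 6^0 = 2; a_1 = 8 and 2^1 + 6^1 = 8.
Assume a_j = 2^j + 6^j for all 0 ≤ j ≤ m, where m ≥ 1.
Then a_{m+1} = 8a_m − 12a_{m−1} = 8·(2^m + 6^m) − 12·(2^{m−1} + 6^{m−1}) = (8·2 − 12)2^{m−1} + (8·6 − 12)6^{m−1} = 4·2^{m−1} + 36·6^{m−1} = 2^{m+1} + 6^{m+1}.
So the formula holds for m+1, and by strong induction a_n = 2^n + 6^n for all n ≥ 0.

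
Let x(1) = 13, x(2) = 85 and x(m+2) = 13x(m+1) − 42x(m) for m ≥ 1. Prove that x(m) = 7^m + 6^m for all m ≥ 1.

Base cases: x(1) = 13 and 7^1 + 6^1 = 13; x(2) = 85 and 7^2 + 6^2 = 85.
Assume x(i) = 7^i + 6^i for all 1 ≤ i ≤ j, where j ≥ 2.
Then x(j+1) = 13x(j) − 42x(j−1) = 13·(7^j + 6^j) − 42·(7^{j−1} + 6^{j−1}) = (13·7 − 42)7^{j−1} + (13·6 − 42)6^{j−1} = 49·7^{j−1} + 36·6^{j−1} = 7^{j+1} + 6^{j+1}.
So the formula holds for j+1, and by strong induction x(m) = 7^m + 6^m for all m ≥ 1.

x(m) = 7^m + 6^m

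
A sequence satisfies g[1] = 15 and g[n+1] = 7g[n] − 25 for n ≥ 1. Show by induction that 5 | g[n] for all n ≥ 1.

Base case: g[1] = 15 = 5·3, so 5 | g[1].
Assume 5 | g[j], so g[j] = 5t for some integer t.
Then g[j+1] = 7g[j] − 25 = 7·(5t) − 25 = 5(7t − 5), so 5 | g[j+1].
So the property holds for j+1, and by induction 5 | g[n] for all n ≥ 1.

5 | g[n]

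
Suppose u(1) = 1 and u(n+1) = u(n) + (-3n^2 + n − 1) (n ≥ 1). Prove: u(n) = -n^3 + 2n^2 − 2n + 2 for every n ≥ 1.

Base case: u(1) = 1, and -1^3 + 2·1^2 − 2·1 + 2 = 1.
Assume u(m) = -m^3 + 2m^2 − 2m + 2.
Then u(m+1) = u(m) + (-3m^2 + m − 1) = (-m^3 + 2m^2 − 2m + 2) + (-3m^2 + m − 1) = -m^3 − m^2 − m + 1,
and -(m+1)^3 + 2·(m+1)^2 − 2·(m+1) + 2 = -m^3 − m^2 − m + 1.
Hence u(n) = -n^3 + 2n^2 − 2n + 2 for every n ≥ 1, by induction.

u(n) = -n^3 + 2n^2 − 2n + 2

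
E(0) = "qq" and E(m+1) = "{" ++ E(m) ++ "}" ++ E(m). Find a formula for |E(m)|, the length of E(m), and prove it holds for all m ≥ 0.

Claim: |E(m)| = 2^{m+2} − 2.

Base case: |E(0)| = 2, and 2^{0+2} − 2 = 2.
Assume |E(r)| = 2^{r+2} − 2.
Then |E(r+1)| = 1 + |E(r)| + 1 + |E(r)| = 2|E(r)| + 2 = 2(2^{r+2} − 2) + 2 = 2^{r+3} − 4 + 2 = 2^{r+3} − 2.
So the formula holds for r+1, and by induction |E(m)| = 2^{m+2} − 2 for all m ≥ 0.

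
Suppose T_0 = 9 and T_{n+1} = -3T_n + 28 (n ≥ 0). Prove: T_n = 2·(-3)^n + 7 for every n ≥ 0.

Base case: T_0 = 9, and 2·(-3)^0 + 7 = 2 + 7 = 9.
Assume T_k = 2·(-3)^k + 7 for some k ≥ 0.
Then T_{k+1} = -3T_k + 28 = -3·(2·(-3)^k + 7) + 28 = -6·(-3)^k − 21 + 28 = 2·(-3)^{k+1} + 7.
This completes the inductive step, so T_n = 2·(-3)^n + 7 for all n ≥ 0.

T_n = 2·(-3)^n + 7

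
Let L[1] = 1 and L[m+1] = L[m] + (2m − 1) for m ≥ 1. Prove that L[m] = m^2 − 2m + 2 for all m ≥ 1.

Base case: L[1] = 1, and 1^2 − 2·1 + 2 = 1.
Assume L[k] = k^2 − 2k + 2.
Then L[k+1] = L[k] + (2k − 1) = (k^2 − 2k + 2) + (2k − 1) = k^2 + 1,
and (k+1)^2 − 2·(k+1) + 2 = k^2 + 1.
This completes the inductive step, so L[m] = m^2 − 2m + 2 for all m ≥ 1.

L[m] = m^2 − 2m + 2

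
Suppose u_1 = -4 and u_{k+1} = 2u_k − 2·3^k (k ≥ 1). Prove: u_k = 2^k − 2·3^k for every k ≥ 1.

Base case: u_1 = -4, and 2^1 − 2·3^1 = 2 − 6 = -4.
Assume u_j = 2^j − 2·3^j for some j ≥ 1.
Then u_{j+1} = 2u_j − 2·3^j = 2·(2^j − 2·3^j) − 2·3^j = 2^{j+1} − 4·3^j − 2·3^j = 2^{j+1} − 6·3^j = 2^{j+1} − 2·3^{j+1}.
By induction, u_k = 2^k − 2·3^k for all k ≥ 1.

u_k = 2^k − 2·3^k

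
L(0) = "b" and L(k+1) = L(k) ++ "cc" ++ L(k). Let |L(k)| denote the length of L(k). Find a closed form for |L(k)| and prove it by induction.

Claim: |L(k)| = 3·2^k − 2.

Base case: |L(0)| = 1, and 3·2^0 − 2 = 1.
Assume |L(j)| = 3·2^j − 2.
Then |L(j+1)| = |L(j)| + 2 + |L(j)| = 2|L(j)| + 2 = 2(3·2^j − 2) + 2 = 3·2^{j+1} − 4 + 2 = 3·2^{j+1} − 2.
This completes the inductive step, so |L(k)| = 3·2^k − 2 for all k ≥ 0.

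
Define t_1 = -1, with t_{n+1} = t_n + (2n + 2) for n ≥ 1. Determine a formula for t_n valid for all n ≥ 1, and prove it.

Claim: t_n = n^2 + n − 3.

Base case: t_1 = -1, and 1^2 + 1 − 3 = -1.
Assume t_j = j^2 + j − 3.
Then t_{j+1} = t_j + (2j + 2) = (j^2 + j − 3) + (2j + 2) = j^2 + 3j − 1,
and (j+1)^2 + (j+1) − 3 = j^2 + 3j − 1.
This completes the inductive step, so t_n = n^2 + n − 3 for all n ≥ 1.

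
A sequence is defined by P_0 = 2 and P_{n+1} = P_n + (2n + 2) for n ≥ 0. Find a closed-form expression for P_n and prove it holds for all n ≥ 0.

Claim: P_n = n^2 + n + 2.

Base case: P_0 = 2, and 0^2 + 0 + 2 = 2.
Assume P_r = r^2 + r + 2.
Then P_{r+1} = P_r + (2r + 2) = (r^2 + r + 2) + (2r + 2) = r^2 + 3r + 4,
and (r+1)^2 + (r+1) + 2 = r^2 + 3r + 4.
By induction, P_n = n^2 + n + 2 for all n ≥ 0.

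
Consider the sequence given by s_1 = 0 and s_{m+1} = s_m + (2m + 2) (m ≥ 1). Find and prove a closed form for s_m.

Claim: s_m = m^2 + m − 2.

Base case: s_1 = 0, and 1^2 + 1 − 2 = 0.
Assume s_j = j^2 + j − 2.
Then s_{j+1} = s_j + (2j + 2) = (j^2 + j − 2) + (2j + 2) = j^2 + 3j,
and (j+1)^2 + (j+1) − 2 = j^2 + 3j.
Hence s_m = m^2 + m − 2 for every m ≥ 1, by induction.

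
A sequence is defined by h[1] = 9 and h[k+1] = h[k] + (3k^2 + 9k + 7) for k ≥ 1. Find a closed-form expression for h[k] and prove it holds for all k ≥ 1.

Claim: h[k] = k^3 + 3k^2 + 3k + 2.

Base case: h[1] = 9, and 1^3 + 3·1^2 + 3·1 + 2 = 9.
Assume h[j] = j^3 + 3j^2 + 3j + 2.
Then h[j+1] = h[j] + (3j^2 + 9j + 7) = (j^3 + 3j^2 + 3j + 2) + (3j^2 + 9j + 7) = j^3 + 6j^2 + 12j + 9,
and (j+1)^3 + 3·(j+1)^2 + 3·(j+1) + 2 = j^3 + 6j^2 + 12j + 9.
Hence h[k] = k^3 + 3k^2 + 3k + 2 for every k ≥ 1, by induction.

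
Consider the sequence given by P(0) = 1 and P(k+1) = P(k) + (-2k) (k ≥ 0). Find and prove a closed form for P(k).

Claim: P(k) = -k^2 + k + 1.

Base case: P(0) = 1, and -0^2 + 0 + 1 = 1.
Assume P(r) = -r^2 + r + 1.
Then P(r+1) = P(r) + (-2r) = (-r^2 + r + 1) + (-2r) = -r^2 − r + 1,
and -(r+1)^2 + (r+1) + 1 = -r^2 − r + 1.
This completes the inductive step, so P(k) = -k^2 + k + 1 for all k ≥ 0.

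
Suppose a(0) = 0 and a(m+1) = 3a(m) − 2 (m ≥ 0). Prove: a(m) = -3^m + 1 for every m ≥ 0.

Base case: a(0) = 0, and -3^0 + 1 = -1 + 1 = 0.
Assume a(j) = -3^j + 1 for some j ≥ 0.
Then a(j+1) = 3a(j) − 2 = 3·(-3^j + 1) − 2 = -3^{j+1} + 3 − 2 = -3^{j+1} + 1.
Hence a(m) = -3^m + 1 for every m ≥ 0, by induction.

a(m) = -3^m + 1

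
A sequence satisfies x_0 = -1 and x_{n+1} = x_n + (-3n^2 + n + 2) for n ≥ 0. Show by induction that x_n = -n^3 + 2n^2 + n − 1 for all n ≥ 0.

Base case: x_0 = -1, and -0^3 + 2·0^2 + 0 − 1 = -1.
Assume x_r = -r^3 + 2r^2 + r − 1.
Then x_{r+1} = x_r + (-3r^2 + r + 2) = (-r^3 + 2r^2 + r − 1) + (-3r^2 + r + 2) = -r^3 − r^2 + 2r + 1,
and -(r+1)^3 + 2·(r+1)^2 + (r+1) − 1 = -r^3 − r^2 + 2r + 1.
Hence x_n = -n^3 + 2n^2 + n − 1 for every n ≥ 0, by induction.

x_n = -n^3 + 2n^2 + n − 1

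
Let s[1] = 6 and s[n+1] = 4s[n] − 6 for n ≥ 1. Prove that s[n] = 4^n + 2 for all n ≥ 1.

Base case: s[1] = 6, and 4^1 + 2 = 4 + 2 = 6.
Assume s[j] = 4^j + 2 for some j ≥ 1.
Then s[j+1] = 4s[j] − 6 = 4·(4^j + 2) − 6 = 4^{j+1} + 8 − 6 = 4^{j+1} + 2.
By induction, s[n] = 4^n + 2 for all n ≥ 1.

s[n] = 4^n + 2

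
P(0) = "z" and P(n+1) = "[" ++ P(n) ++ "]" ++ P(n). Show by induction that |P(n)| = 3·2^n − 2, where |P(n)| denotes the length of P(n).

Base case: |P(0)| = 1, and 3·2^0 − 2 = 1.
Assume |P(r)| = 3·2^r − 2.
Then |P(r+1)| = 1 + |P(r)| + 1 + |P(r)| = 2|P(r)| + 2 = 2(3·2^r − 2) + 2 = 3·2^{r+1} − 4 + 2 = 3·2^{r+1} − 2.
Hence |P(n)| = 3·2^n − 2 for every n ≥ 0, by induction.

|P(n)| = 3·2^n − 2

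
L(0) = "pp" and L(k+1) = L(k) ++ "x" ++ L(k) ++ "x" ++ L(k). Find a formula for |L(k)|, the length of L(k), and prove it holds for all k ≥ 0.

Claim: |L(k)| = 3^{k+1} − 1.

Base case: |L(0)| = 2, and 3^{0+1} − 1 = 2.
Assume |L(j)| = 3^{j+1} − 1.
Then |L(j+1)| = 3|L(j)| + 2 = 3(3^{j+1} − 1) + 2 = 3^{j+2} − 3 + 2 = 3^{j+2} − 1.
Hence |L(k)| = 3^{k+1} − 1 for every k ≥ 0, by induction.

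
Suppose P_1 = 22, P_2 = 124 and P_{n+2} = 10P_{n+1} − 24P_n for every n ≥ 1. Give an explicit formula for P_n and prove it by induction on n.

Claim: P_n = 3·6^n + 4^n.

Base cases: P_1 = 22 and 3·6^1 + 4^1 = 22; P_2 = 124 and 3·6^2 + 4^2 = 124.
Assume P_j = 3·6^j + 4^j for all 1 ≤ j ≤ k, where k ≥ 2.
Then P_{k+1} = 10P_k − 24P_{k−1} = 10·(3·6^k + 4^k) − 24·(3·6^{k−1} + 4^{k−1}) = 3·(10·6 − 24)6^{k−1} + (10·4 − 24)4^{k−1} = 108·6^{k−1} + 16·4^{k−1} = 3·6^{k+1} + 4^{k+1}.
This completes the inductive step, so P_n = 3·6^n + 4^n for all n ≥ 1.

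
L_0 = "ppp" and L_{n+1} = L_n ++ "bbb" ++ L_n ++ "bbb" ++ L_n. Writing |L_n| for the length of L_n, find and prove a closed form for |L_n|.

Claim: |L_n| = 6·3^n − 3.

Base case: |L_0| = 3, and 6·3^0 − 3 = 3.
Assume |L_m| = 6·3^m − 3.
Then |L_{m+1}| = 3|L_m| + 6 = 3(6·3^m − 3) + 6 = 6·3^{m+1} − 9 + 6 = 6·3^{m+1} − 3.
By induction, |L_n| = 6·3^n − 3 for all n ≥ 0.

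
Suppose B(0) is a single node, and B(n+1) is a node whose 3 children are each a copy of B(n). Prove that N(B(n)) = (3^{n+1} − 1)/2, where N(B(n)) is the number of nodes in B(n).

Base case: N(B(0)) = 1, and (3^{0+1} − 1)/2 = 1.
Assume N(B(r)) = (3^{r+1} − 1)/2.
Then N(B(r+1)) = 1 + 3N(B(r)) = 1 + 3·(3^{r+1} − 1)/2 = 1 + (3^{r+2} − 3)/2 = (2 + 3^{r+2} − 3)/2 = (3^{r+2} − 1)/2.
Hence N(B(n)) = (3^{n+1} − 1)/2 for every n ≥ 0, by induction.

N(B(n)) = (3^{n+1} − 1)/2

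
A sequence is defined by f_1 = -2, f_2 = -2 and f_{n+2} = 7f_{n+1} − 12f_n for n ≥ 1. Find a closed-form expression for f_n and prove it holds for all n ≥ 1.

Claim: f_n = 4^n − 2·3^n.

Base cases: f_1 = -2 and 4^1 − 2·3^1 = -2; f_2 = -2 and 4^2 − 2·3^2 = -2.
Assume f_j = 4^j − 2·3^j for all 1 ≤ j ≤ m, where m ≥ 2.
Then f_{m+1} = 7f_m − 12f_{m−1} = 7·(4^m − 2·3^m) − 12·(4^{m−1} − 2·3^{m−1}) = (7·4 − 12)4^{m−1} − 2·(7·3 − 12)3^{m−1} = 16·4^{m−1} − 18·3^{m−1} = 4^{m+1} − 2·3^{m+1}.
So the formula holds for m+1, and by strong induction f_n = 4^n − 2·3^n for all n ≥ 1.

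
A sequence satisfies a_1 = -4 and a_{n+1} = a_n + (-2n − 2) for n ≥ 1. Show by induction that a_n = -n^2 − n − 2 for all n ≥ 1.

Base case: a_1 = -4, and -1^2 − 1 − 2 = -4.
Assume a_m = -m^2 − m − 2.
Then a_{m+1} = a_m + (-2m − 2) = (-m^2 − m − 2) + (-2m − 2) = -m^2 − 3m − 4,
and -(m+1)^2 − (m+1) − 2 = -m^2 − 3m − 4.
This completes the inductive step, so a_n = -n^2 − n − 2 for all n ≥ 1.

a_n = -n^2 − n − 2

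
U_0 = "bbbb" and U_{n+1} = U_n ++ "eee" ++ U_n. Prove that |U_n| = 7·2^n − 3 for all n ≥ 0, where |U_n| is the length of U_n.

Base case: |U_0| = 4, and 7·2^0 − 3 = 4.
Assume |U_k| = 7·2^k − 3.
Then |U_{k+1}| = |U_k| + 3 + |U_k| = 2|U_k| + 3 = 2(7·2^k − 3) + 3 = 7·2^{k+1} − 6 + 3 = 7·2^{k+1} − 3.
Hence |U_n| = 7·2^n − 3 for every n ≥ 0, by induction.

|U_n| = 7·2^n − 3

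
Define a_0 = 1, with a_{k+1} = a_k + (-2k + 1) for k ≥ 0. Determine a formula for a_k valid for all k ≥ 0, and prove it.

Claim: a_k = -k^2 + 2k + 1.

Base case: a_0 = 1, and -0^2 + 2·0 + 1 = 1.
Assume a_r = -r^2 + 2r + 1.
Then a_{r+1} = a_r + (-2r + 1) = (-r^2 + 2r + 1) + (-2r + 1) = -r^2 + 2,
and -(r+1)^2 + 2·(r+1) + 1 = -r^2 + 2.
By induction, a_k = -k^2 + 2k + 1 for all k ≥ 0.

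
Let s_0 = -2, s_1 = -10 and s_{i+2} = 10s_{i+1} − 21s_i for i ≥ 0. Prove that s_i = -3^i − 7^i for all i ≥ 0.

Base cases: s_0 = -2 and -3^0 − 7^0 = -2; s_1 = -10 and -3^1 − 7^1 = -10.
Assume s_j = -3^j − 7^j for all 0 ≤ j ≤ m, where m ≥ 1.
Then s_{m+1} = 10s_m − 21s_{m−1} = 10·(-3^m − 7^m) − 21·(-3^{m−1} − 7^{m−1}) = -(10·3 − 21)3^{m−1} − (10·7 − 21)7^{m−1} = -9·3^{m−1} − 49·7^{m−1} = -3^{m+1} − 7^{m+1}.
So the formula holds for m+1, and by strong induction s_i = -3^i − 7^i for all i ≥ 0.

s_i = -3^i − 7^i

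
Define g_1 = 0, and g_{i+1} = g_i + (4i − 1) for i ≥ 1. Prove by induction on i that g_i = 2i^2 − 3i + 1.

Base case: g_1 = 0, and 2·1^2 − 3·1 + 1 = 0.
Assume g_r = 2r^2 − 3r + 1.
Then g_{r+1} = g_r + (4r − 1) = (2r^2 − 3r + 1) + (4r − 1) = 2r^2 + r,
and 2·(r+1)^2 − 3·(r+1) + 1 = 2r^2 + r.
Hence g_i = 2i^2 − 3i + 1 for every i ≥ 1, by induction.

g_i = 2i^2 − 3i + 1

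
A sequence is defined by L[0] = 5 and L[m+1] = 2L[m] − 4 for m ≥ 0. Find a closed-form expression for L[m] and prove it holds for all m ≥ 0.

Claim: L[m] = 2^m + 4.

Base case: L[0] = 5, and 2^0 + 4 = 1 + 4 = 5.
Assume L[r] = 2^r + 4 for some r ≥ 0.
Then L[r+1] = 2L[r] − 4 = 2·(2^r + 4) − 4 = 2^{r+1} + 8 − 4 = 2^{r+1} + 4.
Hence L[m] = 2^m + 4 for every m ≥ 0, by induction.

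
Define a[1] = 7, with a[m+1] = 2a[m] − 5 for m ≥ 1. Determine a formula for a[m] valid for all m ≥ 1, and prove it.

Claim: a[m] = 2^m + 5.

Base case: a[1] = 7, and 2^1 + 5 = 2 + 5 = 7.
Assume a[r] = 2^r + 5 for some r ≥ 1.
Then a[r+1] = 2a[r] − 5 = 2·(2^r + 5) − 5 = 2^{r+1} + 10 − 5 = 2^{r+1} + 5.
This completes the inductive step, so a[m] = 2^m + 5 for all m ≥ 1.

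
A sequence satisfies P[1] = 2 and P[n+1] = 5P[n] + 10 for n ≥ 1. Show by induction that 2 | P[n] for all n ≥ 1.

Base case: P[1] = 2 = 2·1, so 2 | P[1].
Assume 2 | P[k], so P[k] = 2t for some integer t.
Then P[k+1] = 5P[k] + 10 = 5·(2t) + 10 = 2(5t + 5), so 2 | P[k+1].
This completes the inductive step, so 2 | P[n] for all n ≥ 1.

2 | P[n]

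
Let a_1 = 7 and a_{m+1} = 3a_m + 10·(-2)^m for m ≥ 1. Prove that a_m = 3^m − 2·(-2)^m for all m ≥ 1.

Base case: a_1 = 7, and 3^1 − 2·(-2)^1 = 3 + 4 = 7.
Assume a_k = 3^k − 2·(-2)^k for some k ≥ 1.
Then a_{k+1} = 3a_k + 10·(-2)^k = 3·(3^k − 2·(-2)^k) + 10·(-2)^k = 3^{k+1} − 6·(-2)^k + 10·(-2)^k = 3^{k+1} + 4·(-2)^k = 3^{k+1} − 2·(-2)^{k+1}.
So the formula holds for k+1, and by induction a_m = 3^m − 2·(-2)^m for all m ≥ 1.

a_m = 3^m − 2·(-2)^m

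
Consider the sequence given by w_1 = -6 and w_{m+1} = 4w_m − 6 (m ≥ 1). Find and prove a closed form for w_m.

Claim: w_m = -2·4^m + 2.

Base case: w_1 = -6, and -2·4^1 + 2 = -8 + 2 = -6.
Assume w_r = -2·4^r + 2 for some r ≥ 1.
Then w_{r+1} = 4w_r − 6 = 4·(-2·4^r + 2) − 6 = -8·4^r + 8 − 6 = -2·4^{r+1} + 2.
This completes the inductive step, so w_m = -2·4^m + 2 for all m ≥ 1.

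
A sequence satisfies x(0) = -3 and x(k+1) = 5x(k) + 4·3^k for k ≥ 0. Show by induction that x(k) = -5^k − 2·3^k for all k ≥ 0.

Base case: x(0) = -3, and -5^0 − 2·3^0 = -1 − 2 = -3.
Assume x(r) = -5^r − 2·3^r for some r ≥ 0.
Then x(r+1) = 5x(r) + 4·3^r = 5·(-5^r − 2·3^r) + 4·3^r = -5^{r+1} − 10·3^r + 4·3^r = -5^{r+1} − 6·3^r = -5^{r+1} − 2·3^{r+1}.
By induction, x(k) = -5^k − 2·3^k for all k ≥ 0.

x(k) = -5^k − 2·3^k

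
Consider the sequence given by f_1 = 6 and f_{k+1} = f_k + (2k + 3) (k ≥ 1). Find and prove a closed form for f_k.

Claim: f_k = k^2 + 2k + 3.

Base case: f_1 = 6, and 1^2 + 2·1 + 3 = 6.
Assume f_r = r^2 + 2r + 3.
Then f_{r+1} = f_r + (2r + 3) = (r^2 + 2r + 3) + (2r + 3) = r^2 + 4r + 6,
and (r+1)^2 + 2·(r+1) + 3 = r^2 + 4r + 6.
This completes the inductive step, so f_k = k^2 + 2k + 3 for all k ≥ 1.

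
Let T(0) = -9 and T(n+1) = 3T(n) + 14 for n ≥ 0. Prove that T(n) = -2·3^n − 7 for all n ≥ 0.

Base case: T(0) = -9, and -2·3^0 − 7 = -2 − 7 = -9.
Assume T(r) = -2·3^r − 7 for some r ≥ 0.
Then T(r+1) = 3T(r) + 14 = 3·(-2·3^r − 7) + 14 = -6·3^r − 21 + 14 = -2·3^{r+1} − 7.
By induction, T(n) = -2·3^n − 7 for all n ≥ 0.

T(n) = -2·3^n − 7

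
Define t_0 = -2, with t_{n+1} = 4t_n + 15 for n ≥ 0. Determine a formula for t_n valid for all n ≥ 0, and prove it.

Claim: t_n = 3·4^n − 5.

Base case: t_0 = -2, and 3·4^0 − 5 = 3 − 5 = -2.
Assume t_r = 3·4^r − 5 for some r ≥ 0.
Then t_{r+1} = 4t_r + 15 = 4·(3·4^r − 5) + 15 = 12·4^r − 20 + 15 = 3·4^{r+1} − 5.
This completes the inductive step, so t_n = 3·4^n − 5 for all n ≥ 0.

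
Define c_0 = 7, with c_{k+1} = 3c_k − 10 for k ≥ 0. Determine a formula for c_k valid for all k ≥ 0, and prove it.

Claim: c_k = 2·3^k + 5.

Base case: c_0 = 7, and 2·3^0 + 5 = 2 + 5 = 7.
Assume c_m = 2·3^m + 5 for some m ≥ 0.
Then c_{m+1} = 3c_m − 10 = 3·(2·3^m + 5) − 10 = 6·3^m + 15 − 10 = 2·3^{m+1} + 5.
This completes the inductive step, so c_k = 2·3^k + 5 for all k ≥ 0.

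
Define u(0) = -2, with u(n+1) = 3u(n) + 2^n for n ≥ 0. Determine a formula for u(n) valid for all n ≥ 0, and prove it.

Claim: u(n) = -3^n − 2^n.

Base case: u(0) = -2, and -3^0 − 2^0 = -1 − 1 = -2.
Assume u(r) = -3^r − 2^r for some r ≥ 0.
Then u(r+1) = 3u(r) + 2^r = 3·(-3^r − 2^r) + 2^r = -3^{r+1} − 3·2^r + 2^r = -3^{r+1} − 2·2^r = -3^{r+1} − 2^{r+1}.
Hence u(n) = -3^n − 2^n for every n ≥ 0, by induction.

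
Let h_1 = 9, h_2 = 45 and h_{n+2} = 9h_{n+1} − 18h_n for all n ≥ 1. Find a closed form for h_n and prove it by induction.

Claim: h_n = 3^n + 6^n.

Base cases: h_1 = 9 and 3^1 + 6^1 = 9; h_2 = 45 and 3^2 + 6^2 = 45.
Assume h_i = 3^i + 6^i for all 1 ≤ i ≤ j, where j ≥ 2.
Then h_{j+1} = 9h_j − 18h_{j−1} = 9·(3^j + 6^j) − 18·(3^{j−1} + 6^{j−1}) = (9·3 − 18)3^{j−1} + (9·6 − 18)6^{j−1} = 9·3^{j−1} + 36·6^{j−1} = 3^{j+1} + 6^{j+1}.
This completes the inductive step, so h_n = 3^n + 6^n for all n ≥ 1.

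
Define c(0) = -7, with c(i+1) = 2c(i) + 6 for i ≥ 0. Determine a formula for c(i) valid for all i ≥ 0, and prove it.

Claim: c(i) = -2^i − 6.

Base case: c(0) = -7, and -2^0 − 6 = -1 − 6 = -7.
Assume c(j) = -2^j − 6 for some j ≥ 0.
Then c(j+1) = 2c(j) + 6 = 2·(-2^j − 6) + 6 = -2^{j+1} − 12 + 6 = -2^{j+1} − 6.
This completes the inductive step, so c(i) = -2^i − 6 for all i ≥ 0.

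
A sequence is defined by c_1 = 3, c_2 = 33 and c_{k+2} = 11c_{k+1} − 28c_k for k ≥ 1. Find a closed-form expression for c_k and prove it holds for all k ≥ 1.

Claim: c_k = -4^k + 7^k.

Base cases: c_1 = 3 and -4^1 + 7^1 = 3; c_2 = 33 and -4^2 + 7^2 = 33.
Assume c_j = -4^j + 7^j for all 1 ≤ j ≤ r, where r ≥ 2.
Then c_{r+1} = 11c_r − 28c_{r−1} = 11·(-4^r + 7^r) − 28·(-4^{r−1} + 7^{r−1}) = -(11·4 − 28)4^{r−1} + (11·7 − 28)7^{r−1} = -16·4^{r−1} + 49·7^{r−1} = -4^{r+1} + 7^{r+1}.
So the formula holds for r+1, and by strong induction c_k = -4^k + 7^k for all k ≥ 1.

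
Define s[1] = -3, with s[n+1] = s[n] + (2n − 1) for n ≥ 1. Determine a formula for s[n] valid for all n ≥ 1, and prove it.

Claim: s[n] = n^2 − 2n − 2.

Base case: s[1] = -3, and 1^2 − 2·1 − 2 = -3.
Assume s[j] = j^2 − 2j − 2.
Then s[j+1] = s[j] + (2j − 1) = (j^2 − 2j − 2) + (2j − 1) = j^2 − 3,
and (j+1)^2 − 2·(j+1) − 2 = j^2 − 3.
This completes the inductive step, so s[n] = n^2 − 2n − 2 for all n ≥ 1.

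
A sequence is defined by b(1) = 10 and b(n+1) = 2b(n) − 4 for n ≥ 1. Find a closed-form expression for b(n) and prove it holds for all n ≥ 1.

Claim: b(n) = 3·2^n + 4.

Base case: b(1) = 10, and 3·2^1 + 4 = 6 + 4 = 10.
Assume b(r) = 3·2^r + 4 for some r ≥ 1.
Then b(r+1) = 2b(r) − 4 = 2·(3·2^r + 4) − 4 = 6·2^r + 8 − 4 = 3·2^{r+1} + 4.
Hence b(n) = 3·2^n + 4 for every n ≥ 1, by induction.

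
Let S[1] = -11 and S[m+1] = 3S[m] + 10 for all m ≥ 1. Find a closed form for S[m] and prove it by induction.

Claim: S[m] = -2·3^m − 5.

Base case: S[1] = -11, and -2·3^1 − 5 = -6 − 5 = -11.
Assume S[j] = -2·3^j − 5 for some j ≥ 1.
Then S[j+1] = 3S[j] + 10 = 3·(-2·3^j − 5) + 10 = -6·3^j − 15 + 10 = -2·3^{j+1} − 5.
By induction, S[m] = -2·3^m − 5 for all m ≥ 1.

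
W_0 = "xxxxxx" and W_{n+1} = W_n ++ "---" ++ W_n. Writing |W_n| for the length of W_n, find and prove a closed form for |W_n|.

Claim: |W_n| = 9·2^n − 3.

Base case: |W_0| = 6, and 9·2^0 − 3 = 6.
Assume |W_k| = 9·2^k − 3.
Then |W_{k+1}| = |W_k| + 3 + |W_k| = 2|W_k| + 3 = 2(9·2^k − 3) + 3 = 9·2^{k+1} − 6 + 3 = 9·2^{k+1} − 3.
This completes the inductive step, so |W_n| = 9·2^n − 3 for all n ≥ 0.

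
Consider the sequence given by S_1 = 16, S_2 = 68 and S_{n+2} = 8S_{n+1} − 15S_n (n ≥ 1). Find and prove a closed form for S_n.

Claim: S_n = 2·3^n + 2·5^n.

Base cases: S_1 = 16 and 2·3^1 + 2·5^1 = 16; S_2 = 68 and 2·3^2 + 2·5^2 = 68.
Assume S_i = 2·3^i + 2·5^i for all 1 ≤ i ≤ j, where j ≥ 2.
Then S_{j+1} = 8S_j − 15S_{j−1} = 8·(2·3^j + 2·5^j) − 15·(2·3^{j−1} + 2·5^{j−1}) = 2·(8·3 − 15)3^{j−1} + 2·(8·5 − 15)5^{j−1} = 18·3^{j−1} + 50·5^{j−1} = 2·3^{j+1} + 2·5^{j+1}.
Hence S_n = 2·3^n + 2·5^n for every n ≥ 1, by strong induction.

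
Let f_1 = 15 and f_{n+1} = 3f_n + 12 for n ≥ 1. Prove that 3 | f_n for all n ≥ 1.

Base case: f_1 = 15 = 3·5, so 3 | f_1.
Assume 3 | f_m, so f_m = 3t for some integer t.
Then f_{m+1} = 3f_m + 12 = 3·(3t) + 12 = 3(3t + 4), so 3 | f_{m+1}.
So the property holds for m+1, and by induction 3 | f_n for all n ≥ 1.

3 | f_n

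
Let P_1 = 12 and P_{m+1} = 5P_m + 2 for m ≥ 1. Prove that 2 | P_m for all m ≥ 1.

Base case: P_1 = 12 = 2·6, so 2 | P_1.
Assume 2 | P_r, so P_r = 2t for some integer t.
Then P_{r+1} = 5P_r + 2 = 5·(2t) + 2 = 2(5t + 1), so 2 | P_{r+1}.
By induction, 2 | P_m for all m ≥ 1.

2 | P_m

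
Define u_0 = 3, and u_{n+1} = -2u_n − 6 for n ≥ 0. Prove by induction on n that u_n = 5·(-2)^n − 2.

Base case: u_0 = 3, and 5·(-2)^0 − 2 = 5 − 2 = 3.
Assume u_k = 5·(-2)^k − 2 for some k ≥ 0.
Then u_{k+1} = -2u_k − 6 = -2·(5·(-2)^k − 2) − 6 = -10·(-2)^k + 4 − 6 = 5·(-2)^{k+1} − 2.
By induction, u_n = 5·(-2)^n − 2 for all n ≥ 0.

u_n = 5·(-2)^n − 2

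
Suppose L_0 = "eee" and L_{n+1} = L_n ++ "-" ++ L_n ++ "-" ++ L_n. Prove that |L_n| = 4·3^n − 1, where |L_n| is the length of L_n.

Base case: |L_0| = 3, and 4·3^0 − 1 = 3.
Assume |L_r| = 4·3^r − 1.
Then |L_{r+1}| = 3|L_r| + 2 = 3(4·3^r − 1) + 2 = 4·3^{r+1} − 3 + 2 = 4·3^{r+1} − 1.
So the formula holds for r+1, and by induction |L_n| = 4·3^n − 1 for all n ≥ 0.

|L_n| = 4·3^n − 1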